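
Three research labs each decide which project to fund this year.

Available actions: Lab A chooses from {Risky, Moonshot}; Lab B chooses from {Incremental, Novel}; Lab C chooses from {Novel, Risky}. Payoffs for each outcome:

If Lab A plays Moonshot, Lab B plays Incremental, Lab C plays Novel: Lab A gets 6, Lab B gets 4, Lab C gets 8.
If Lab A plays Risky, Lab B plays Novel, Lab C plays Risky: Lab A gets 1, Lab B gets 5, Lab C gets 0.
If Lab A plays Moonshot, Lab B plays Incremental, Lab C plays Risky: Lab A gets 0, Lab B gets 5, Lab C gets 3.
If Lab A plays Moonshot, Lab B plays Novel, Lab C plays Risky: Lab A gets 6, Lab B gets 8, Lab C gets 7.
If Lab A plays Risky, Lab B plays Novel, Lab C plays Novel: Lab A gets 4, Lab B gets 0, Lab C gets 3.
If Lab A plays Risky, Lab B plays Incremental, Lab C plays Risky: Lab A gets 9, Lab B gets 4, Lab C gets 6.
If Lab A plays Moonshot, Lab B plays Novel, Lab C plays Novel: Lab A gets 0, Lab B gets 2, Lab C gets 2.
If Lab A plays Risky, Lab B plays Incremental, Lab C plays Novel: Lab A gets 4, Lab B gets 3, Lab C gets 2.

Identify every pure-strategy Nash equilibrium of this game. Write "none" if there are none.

For each player, find the best response to each opponent profile; mutual best responses are the pure NE.
Lab A against (Incremental, Novel): payoffs 4, 6 → best response Moonshot.
Lab A against (Incremental, Risky): payoffs 9, 0 → best response Risky.
Lab A against (Novel, Novel): payoffs 4, 0 → best response Risky.
Lab A against (Novel, Risky): payoffs 1, 6 → best response Moonshot.
Lab B against (Risky, Novel): payoffs 3, 0 → best response Incremental.
Lab B against (Risky, Risky): payoffs 4, 5 → best response Novel.
Lab B against (Moonshot, Novel): payoffs 4, 2 → best response Incremental.
Lab B against (Moonshot, Risky): payoffs 5, 8 → best response Novel.
Lab C against (Risky, Incremental): payoffs 2, 6 → best response Risky.
Lab C against (Risky, Novel): payoffs 3, 0 → best response Novel.
Lab C against (Moonshot, Incremental): payoffs 8, 3 → best response Novel.
Lab C against (Moonshot, Novel): payoffs 2, 7 → best response Risky.
Mutual best responses: (Moonshot, Incremental, Novel); (Moonshot, Novel, Risky).

Pure-strategy Nash equilibria: (Moonshot, Incremental, Novel) and (Moonshot, Novel, Risky)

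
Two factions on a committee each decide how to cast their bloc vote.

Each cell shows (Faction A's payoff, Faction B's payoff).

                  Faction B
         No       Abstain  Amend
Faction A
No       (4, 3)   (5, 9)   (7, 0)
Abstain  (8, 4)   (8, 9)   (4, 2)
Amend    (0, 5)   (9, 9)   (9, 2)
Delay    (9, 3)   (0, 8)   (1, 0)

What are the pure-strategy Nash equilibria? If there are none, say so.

(No, No): Faction A can switch to Abstain (4 → 8). Not NE.
(No, Abstain): Faction A can switch to Abstain (5 → 8). Not NE.
(No, Amend): Faction A can switch to Amend (7 → 9). Not NE.
(Abstain, No): Faction A can switch to Delay (8 → 9). Not NE.
(Abstain, Abstain): Faction A can switch to Amend (8 → 9). Not NE.
(Abstain, Amend): Faction A can switch to No (4 → 7). Not NE.
(Amend, No): Faction A can switch to No (0 → 4). Not NE.
(Amend, Abstain): Faction A gets 9, best alternative 8; Faction B gets 9, best alternative 5. No profitable deviation — NE.
(Amend, Amend): Faction B can switch to No (2 → 5). Not NE.
(Delay, No): Faction B can switch to Abstain (3 → 8). Not NE.
(Delay, Abstain): Faction A can switch to No (0 → 5). Not NE.
(Delay, Amend): Faction A can switch to No (1 → 7). Not NE.

The unique pure-strategy Nash equilibrium is (Amend, Abstain).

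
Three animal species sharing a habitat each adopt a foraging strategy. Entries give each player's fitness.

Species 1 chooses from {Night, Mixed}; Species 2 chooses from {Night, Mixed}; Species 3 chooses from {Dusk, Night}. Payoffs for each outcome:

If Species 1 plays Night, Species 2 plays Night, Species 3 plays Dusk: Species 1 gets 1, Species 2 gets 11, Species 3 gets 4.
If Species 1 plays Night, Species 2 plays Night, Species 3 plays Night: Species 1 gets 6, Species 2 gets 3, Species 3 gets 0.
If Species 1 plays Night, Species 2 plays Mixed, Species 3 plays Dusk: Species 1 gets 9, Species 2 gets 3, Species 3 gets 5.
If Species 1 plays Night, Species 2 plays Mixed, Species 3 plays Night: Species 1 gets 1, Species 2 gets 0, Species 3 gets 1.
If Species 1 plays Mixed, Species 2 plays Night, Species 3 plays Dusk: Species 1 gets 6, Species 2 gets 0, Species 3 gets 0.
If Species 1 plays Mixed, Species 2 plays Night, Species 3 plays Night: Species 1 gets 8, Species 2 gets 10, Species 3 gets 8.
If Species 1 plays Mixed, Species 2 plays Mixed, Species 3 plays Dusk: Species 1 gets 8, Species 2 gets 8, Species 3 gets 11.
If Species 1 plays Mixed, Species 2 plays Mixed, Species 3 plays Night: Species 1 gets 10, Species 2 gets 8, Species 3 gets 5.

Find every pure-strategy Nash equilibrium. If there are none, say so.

For each strategy profile, look for a profitable unilateral deviation.
(Night, Night, Dusk): Species 1 can switch to Mixed (1 → 6). Not NE.
(Night, Night, Night): Species 1 can switch to Mixed (6 → 8). Not NE.
(Night, Mixed, Dusk): Species 2 can switch to Night (3 → 11). Not NE.
(Night, Mixed, Night): Species 1 can switch to Mixed (1 → 10). Not NE.
(Mixed, Night, Dusk): Species 2 can switch to Mixed (0 → 8). Not NE.
(Mixed, Night, Night): Species 1 gets 8, best alternative 6; Species 2 gets 10, best alternative 8; Species 3 gets 8, best alternative 0. No profitable deviation — NE.
(Mixed, Mixed, Dusk): Species 1 can switch to Night (8 → 9). Not NE.
(Mixed, Mixed, Night): Species 2 can switch to Night (8 → 10). Not NE.

Pure NE: (Mixed, Night, Night)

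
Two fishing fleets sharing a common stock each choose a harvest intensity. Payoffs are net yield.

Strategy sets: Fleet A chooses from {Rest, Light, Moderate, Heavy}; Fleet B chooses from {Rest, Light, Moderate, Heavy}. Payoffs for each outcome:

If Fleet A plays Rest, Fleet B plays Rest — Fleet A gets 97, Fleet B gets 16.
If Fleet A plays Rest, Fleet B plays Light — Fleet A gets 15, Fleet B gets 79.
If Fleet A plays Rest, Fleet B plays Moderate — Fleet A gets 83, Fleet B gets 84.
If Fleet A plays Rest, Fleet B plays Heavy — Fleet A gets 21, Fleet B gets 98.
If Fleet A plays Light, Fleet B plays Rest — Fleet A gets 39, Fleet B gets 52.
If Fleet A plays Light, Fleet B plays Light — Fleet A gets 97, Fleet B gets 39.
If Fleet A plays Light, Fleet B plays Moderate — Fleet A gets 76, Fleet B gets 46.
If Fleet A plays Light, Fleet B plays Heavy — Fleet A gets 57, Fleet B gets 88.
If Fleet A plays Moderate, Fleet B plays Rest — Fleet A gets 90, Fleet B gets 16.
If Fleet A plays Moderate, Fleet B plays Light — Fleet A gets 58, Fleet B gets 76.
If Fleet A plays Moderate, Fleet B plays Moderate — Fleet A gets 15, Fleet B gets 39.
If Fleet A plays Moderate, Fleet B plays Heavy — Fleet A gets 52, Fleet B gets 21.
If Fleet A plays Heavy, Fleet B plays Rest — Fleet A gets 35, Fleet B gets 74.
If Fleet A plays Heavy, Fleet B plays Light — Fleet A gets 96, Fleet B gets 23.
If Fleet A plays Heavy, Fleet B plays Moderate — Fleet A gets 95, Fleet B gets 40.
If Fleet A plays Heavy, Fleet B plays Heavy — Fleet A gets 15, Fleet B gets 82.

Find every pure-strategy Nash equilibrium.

The unique pure-strategy Nash equilibrium is (Light, Heavy).

Fleet A against Rest: payoffs 97, 39, 90, 35 → best response Rest.
Fleet A against Light: payoffs 15, 97, 58, 96 → best response Light.
Fleet A against Moderate: payoffs 83, 76, 15, 95 → best response Heavy.
Fleet A against Heavy: payoffs 21, 57, 52, 15 → best response Light.
Fleet B against Rest: payoffs 16, 79, 84, 98 → best response Heavy.
Fleet B against Light: payoffs 52, 39, 46, 88 → best response Heavy.
Fleet B against Moderate: payoffs 16, 76, 39, 21 → best response Light.
Fleet B against Heavy: payoffs 74, 23, 40, 82 → best response Heavy.
Mutual best responses: (Light, Heavy).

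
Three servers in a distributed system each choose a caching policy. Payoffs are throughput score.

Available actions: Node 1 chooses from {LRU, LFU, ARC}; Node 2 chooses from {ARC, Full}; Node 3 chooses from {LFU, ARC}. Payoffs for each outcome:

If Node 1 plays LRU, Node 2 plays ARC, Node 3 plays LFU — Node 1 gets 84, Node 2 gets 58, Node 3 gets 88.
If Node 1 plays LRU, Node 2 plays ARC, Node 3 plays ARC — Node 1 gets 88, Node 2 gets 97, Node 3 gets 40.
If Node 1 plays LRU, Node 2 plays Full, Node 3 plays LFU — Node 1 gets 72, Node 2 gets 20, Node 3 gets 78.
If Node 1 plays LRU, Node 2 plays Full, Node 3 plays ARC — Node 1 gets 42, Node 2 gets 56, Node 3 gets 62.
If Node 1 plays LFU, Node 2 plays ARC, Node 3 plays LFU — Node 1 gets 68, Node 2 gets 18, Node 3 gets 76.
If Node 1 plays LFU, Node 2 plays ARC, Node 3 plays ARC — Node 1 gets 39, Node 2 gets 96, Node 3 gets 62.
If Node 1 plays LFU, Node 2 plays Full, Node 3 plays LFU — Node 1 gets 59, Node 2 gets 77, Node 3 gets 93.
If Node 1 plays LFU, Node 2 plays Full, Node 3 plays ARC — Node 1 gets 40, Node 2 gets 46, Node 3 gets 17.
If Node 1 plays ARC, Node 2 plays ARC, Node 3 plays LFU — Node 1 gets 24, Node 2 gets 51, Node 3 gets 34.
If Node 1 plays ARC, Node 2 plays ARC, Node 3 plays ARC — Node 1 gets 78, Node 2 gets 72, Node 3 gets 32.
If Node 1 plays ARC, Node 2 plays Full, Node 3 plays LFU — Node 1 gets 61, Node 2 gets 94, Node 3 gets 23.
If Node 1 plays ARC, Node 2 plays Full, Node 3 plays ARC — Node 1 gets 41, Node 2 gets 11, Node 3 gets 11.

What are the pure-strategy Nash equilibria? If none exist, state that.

Node 1 against (ARC, LFU): payoffs 84, 68, 24 → best response LRU.
Node 1 against (ARC, ARC): payoffs 88, 39, 78 → best response LRU.
Node 1 against (Full, LFU): payoffs 72, 59, 61 → best response LRU.
Node 1 against (Full, ARC): payoffs 42, 40, 41 → best response LRU.
Node 2 against (LRU, LFU): payoffs 58, 20 → best response ARC.
Node 2 against (LRU, ARC): payoffs 97, 56 → best response ARC.
Node 2 against (LFU, LFU): payoffs 18, 77 → best response Full.
Node 2 against (LFU, ARC): payoffs 96, 46 → best response ARC.
Node 2 against (ARC, LFU): payoffs 51, 94 → best response Full.
Node 2 against (ARC, ARC): payoffs 72, 11 → best response ARC.
Node 3 against (LRU, ARC): payoffs 88, 40 → best response LFU.
Node 3 against (LRU, Full): payoffs 78, 62 → best response LFU.
Node 3 against (LFU, ARC): payoffs 76, 62 → best response LFU.
Node 3 against (LFU, Full): payoffs 93, 17 → best response LFU.
Node 3 against (ARC, ARC): payoffs 34, 32 → best response LFU.
Node 3 against (ARC, Full): payoffs 23, 11 → best response LFU.
Mutual best responses: (LRU, ARC, LFU).

Pure NE: (LRU, ARC, LFU)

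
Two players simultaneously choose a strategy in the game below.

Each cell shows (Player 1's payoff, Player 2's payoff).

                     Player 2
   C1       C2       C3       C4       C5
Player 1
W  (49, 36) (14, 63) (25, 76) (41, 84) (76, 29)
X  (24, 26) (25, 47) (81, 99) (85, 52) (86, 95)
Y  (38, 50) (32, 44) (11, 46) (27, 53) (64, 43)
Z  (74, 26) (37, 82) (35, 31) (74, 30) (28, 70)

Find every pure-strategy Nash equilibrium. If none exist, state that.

(X, C3); (Z, C2)

For each strategy profile, look for a profitable unilateral deviation.
(W, C1): Player 1 can switch to Z (49 → 74). Not NE.
(W, C2): Player 1 can switch to X (14 → 25). Not NE.
(W, C3): Player 1 can switch to X (25 → 81). Not NE.
(W, C4): Player 1 can switch to X (41 → 85). Not NE.
(W, C5): Player 1 can switch to X (76 → 86). Not NE.
(X, C1): Player 1 can switch to W (24 → 49). Not NE.
(X, C2): Player 1 can switch to Y (25 → 32). Not NE.
(X, C3): Player 1 gets 81, best alternative 35; Player 2 gets 99, best alternative 95. No profitable deviation — NE.
(X, C4): Player 2 can switch to C3 (52 → 99). Not NE.
(Z, C2): Player 1 gets 37, best alternative 32; Player 2 gets 82, best alternative 70. No profitable deviation — NE.
(The remaining 10 profiles each have a profitable deviation by the same check.)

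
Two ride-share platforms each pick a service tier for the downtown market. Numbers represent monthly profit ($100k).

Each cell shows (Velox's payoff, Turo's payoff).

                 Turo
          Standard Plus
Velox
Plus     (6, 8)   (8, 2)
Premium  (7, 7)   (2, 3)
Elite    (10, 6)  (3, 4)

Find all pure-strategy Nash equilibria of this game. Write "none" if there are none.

(Elite, Standard)

Check each profile: it is a Nash equilibrium iff no player can strictly gain by switching unilaterally.
(Plus, Standard): Velox can switch to Premium (6 → 7). Not NE.
(Plus, Plus): Turo can switch to Standard (2 → 8). Not NE.
(Premium, Standard): Velox can switch to Elite (7 → 10). Not NE.
(Premium, Plus): Velox can switch to Plus (2 → 8). Not NE.
(Elite, Standard): Velox gets 10, best alternative 7; Turo gets 6, best alternative 4. No profitable deviation — NE.
(Elite, Plus): Velox can switch to Plus (3 → 8). Not NE.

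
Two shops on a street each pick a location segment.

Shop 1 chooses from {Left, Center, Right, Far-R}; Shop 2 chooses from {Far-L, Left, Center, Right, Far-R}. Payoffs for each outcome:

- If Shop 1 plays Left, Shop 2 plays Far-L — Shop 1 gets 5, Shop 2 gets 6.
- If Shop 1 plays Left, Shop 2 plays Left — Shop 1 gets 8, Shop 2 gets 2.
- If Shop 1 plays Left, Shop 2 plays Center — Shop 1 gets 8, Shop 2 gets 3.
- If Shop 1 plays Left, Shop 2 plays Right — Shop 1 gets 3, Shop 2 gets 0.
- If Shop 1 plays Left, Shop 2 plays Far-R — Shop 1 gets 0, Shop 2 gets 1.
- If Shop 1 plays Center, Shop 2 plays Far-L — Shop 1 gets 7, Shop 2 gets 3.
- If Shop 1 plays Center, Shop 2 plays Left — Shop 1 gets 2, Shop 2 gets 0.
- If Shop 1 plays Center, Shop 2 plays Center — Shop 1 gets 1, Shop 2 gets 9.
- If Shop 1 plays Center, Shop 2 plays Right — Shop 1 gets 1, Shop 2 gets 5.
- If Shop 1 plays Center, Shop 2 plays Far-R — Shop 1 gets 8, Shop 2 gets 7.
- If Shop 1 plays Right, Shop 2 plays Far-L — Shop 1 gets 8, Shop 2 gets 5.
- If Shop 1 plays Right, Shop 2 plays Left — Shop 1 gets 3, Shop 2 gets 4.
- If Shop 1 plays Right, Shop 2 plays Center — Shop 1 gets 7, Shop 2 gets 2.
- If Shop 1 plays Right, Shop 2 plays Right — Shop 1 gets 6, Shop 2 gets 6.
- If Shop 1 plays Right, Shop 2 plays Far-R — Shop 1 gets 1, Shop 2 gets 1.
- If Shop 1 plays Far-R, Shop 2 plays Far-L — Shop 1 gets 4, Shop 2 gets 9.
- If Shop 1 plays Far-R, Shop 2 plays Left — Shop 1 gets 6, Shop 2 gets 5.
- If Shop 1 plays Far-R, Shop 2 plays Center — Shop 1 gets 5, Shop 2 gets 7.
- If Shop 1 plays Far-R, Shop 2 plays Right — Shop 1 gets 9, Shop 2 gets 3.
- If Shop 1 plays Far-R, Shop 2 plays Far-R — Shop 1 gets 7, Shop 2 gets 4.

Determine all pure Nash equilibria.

This game has no pure Nash equilibrium.

Shop 1 against Far-L: payoffs 5, 7, 8, 4 → best response Right.
Shop 1 against Left: payoffs 8, 2, 3, 6 → best response Left.
Shop 1 against Center: payoffs 8, 1, 7, 5 → best response Left.
Shop 1 against Right: payoffs 3, 1, 6, 9 → best response Far-R.
Shop 1 against Far-R: payoffs 0, 8, 1, 7 → best response Center.
Shop 2 against Left: payoffs 6, 2, 3, 0, 1 → best response Far-L.
Shop 2 against Center: payoffs 3, 0, 9, 5, 7 → best response Center.
Shop 2 against Right: payoffs 5, 4, 2, 6, 1 → best response Right.
Shop 2 against Far-R: payoffs 9, 5, 7, 3, 4 → best response Far-L.
No profile is a mutual best response for all players.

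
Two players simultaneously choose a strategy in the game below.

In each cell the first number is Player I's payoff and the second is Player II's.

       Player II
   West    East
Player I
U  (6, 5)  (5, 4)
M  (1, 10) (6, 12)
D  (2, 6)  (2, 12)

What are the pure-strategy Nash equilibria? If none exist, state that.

(U, West); (M, East)

(U, West): Player I gets 6, best alternative 2; Player II gets 5, best alternative 4. No profitable deviation — NE.
(U, East): Player I can switch to M (5 → 6). Not NE.
(M, West): Player I can switch to U (1 → 6). Not NE.
(M, East): Player I gets 6, best alternative 5; Player II gets 12, best alternative 10. No profitable deviation — NE.
(D, West): Player I can switch to U (2 → 6). Not NE.
(D, East): Player I can switch to U (2 → 5). Not NE.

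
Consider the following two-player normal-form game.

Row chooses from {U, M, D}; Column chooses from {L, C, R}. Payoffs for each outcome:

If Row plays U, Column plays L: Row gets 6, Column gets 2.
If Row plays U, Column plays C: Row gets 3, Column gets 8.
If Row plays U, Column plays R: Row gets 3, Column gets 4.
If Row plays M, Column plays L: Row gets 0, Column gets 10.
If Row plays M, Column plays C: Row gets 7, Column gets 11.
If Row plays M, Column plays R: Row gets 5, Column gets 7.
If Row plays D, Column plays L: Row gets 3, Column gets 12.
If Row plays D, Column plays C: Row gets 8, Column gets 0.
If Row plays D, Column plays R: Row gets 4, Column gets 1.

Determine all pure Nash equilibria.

There is no pure-strategy Nash equilibrium.

Check each profile: it is a Nash equilibrium iff no player can strictly gain by switching unilaterally.
(U, L): Column can switch to C (2 → 8). Not NE.
(U, C): Row can switch to M (3 → 7). Not NE.
(U, R): Row can switch to M (3 → 5). Not NE.
(M, L): Row can switch to U (0 → 6). Not NE.
(M, C): Row can switch to D (7 → 8). Not NE.
(M, R): Column can switch to L (7 → 10). Not NE.
(D, L): Row can switch to U (3 → 6). Not NE.
(D, C): Column can switch to L (0 → 12). Not NE.
(D, R): Row can switch to M (4 → 5). Not NE.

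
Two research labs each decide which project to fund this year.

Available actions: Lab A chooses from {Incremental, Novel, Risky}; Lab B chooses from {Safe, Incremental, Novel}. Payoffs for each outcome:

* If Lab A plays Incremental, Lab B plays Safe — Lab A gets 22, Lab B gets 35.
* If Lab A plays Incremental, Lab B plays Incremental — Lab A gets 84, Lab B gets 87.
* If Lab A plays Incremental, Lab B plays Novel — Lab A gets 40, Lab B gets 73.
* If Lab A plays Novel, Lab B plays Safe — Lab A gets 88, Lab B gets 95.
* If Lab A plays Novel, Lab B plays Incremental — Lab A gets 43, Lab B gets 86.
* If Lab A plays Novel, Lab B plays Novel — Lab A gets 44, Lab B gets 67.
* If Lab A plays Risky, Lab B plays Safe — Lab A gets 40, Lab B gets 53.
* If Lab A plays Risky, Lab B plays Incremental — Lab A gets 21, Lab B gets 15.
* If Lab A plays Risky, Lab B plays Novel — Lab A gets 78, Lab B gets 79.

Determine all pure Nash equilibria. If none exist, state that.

(Incremental, Safe): Lab A can switch to Novel (22 → 88). Not NE.
(Incremental, Incremental): Lab A gets 84, best alternative 43; Lab B gets 87, best alternative 73. No profitable deviation — NE.
(Incremental, Novel): Lab A can switch to Novel (40 → 44). Not NE.
(Novel, Safe): Lab A gets 88, best alternative 40; Lab B gets 95, best alternative 86. No profitable deviation — NE.
(Novel, Incremental): Lab A can switch to Incremental (43 → 84). Not NE.
(Novel, Novel): Lab A can switch to Risky (44 → 78). Not NE.
(Risky, Safe): Lab A can switch to Novel (40 → 88). Not NE.
(Risky, Incremental): Lab A can switch to Incremental (21 → 84). Not NE.
(Risky, Novel): Lab A gets 78, best alternative 44; Lab B gets 79, best alternative 53. No profitable deviation — NE.

The pure Nash equilibria are (Incremental, Incremental); (Novel, Safe); (Risky, Novel).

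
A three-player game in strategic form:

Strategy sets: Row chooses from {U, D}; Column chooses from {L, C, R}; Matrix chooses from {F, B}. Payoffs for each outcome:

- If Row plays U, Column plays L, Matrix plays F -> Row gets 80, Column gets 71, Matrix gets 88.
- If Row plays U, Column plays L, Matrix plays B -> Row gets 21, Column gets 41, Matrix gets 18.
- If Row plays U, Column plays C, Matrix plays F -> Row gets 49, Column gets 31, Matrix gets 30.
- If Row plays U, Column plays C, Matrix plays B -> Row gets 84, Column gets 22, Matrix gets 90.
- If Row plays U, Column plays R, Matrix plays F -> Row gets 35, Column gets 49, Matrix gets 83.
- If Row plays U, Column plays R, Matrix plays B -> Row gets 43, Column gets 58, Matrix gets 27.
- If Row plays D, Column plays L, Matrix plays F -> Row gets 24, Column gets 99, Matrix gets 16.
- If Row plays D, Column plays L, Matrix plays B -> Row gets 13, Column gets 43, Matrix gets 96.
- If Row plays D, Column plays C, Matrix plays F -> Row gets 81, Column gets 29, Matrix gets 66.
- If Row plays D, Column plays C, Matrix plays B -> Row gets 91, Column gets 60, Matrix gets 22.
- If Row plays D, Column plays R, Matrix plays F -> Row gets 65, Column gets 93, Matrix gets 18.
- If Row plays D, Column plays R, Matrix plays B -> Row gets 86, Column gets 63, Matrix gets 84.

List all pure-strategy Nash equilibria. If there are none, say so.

Pure-strategy Nash equilibria: (U, L, F); (D, R, B)

(U, L, F): Row gets 80, best alternative 24; Column gets 71, best alternative 49; Matrix gets 88, best alternative 18. No profitable deviation — NE.
(U, L, B): Column can switch to R (41 → 58). Not NE.
(U, C, F): Row can switch to D (49 → 81). Not NE.
(U, C, B): Row can switch to D (84 → 91). Not NE.
(U, R, F): Row can switch to D (35 → 65). Not NE.
(U, R, B): Row can switch to D (43 → 86). Not NE.
(D, L, F): Row can switch to U (24 → 80). Not NE.
(D, L, B): Row can switch to U (13 → 21). Not NE.
(D, C, F): Column can switch to L (29 → 99). Not NE.
(D, C, B): Column can switch to R (60 → 63). Not NE.
(D, R, F): Column can switch to L (93 → 99). Not NE.
(D, R, B): Row gets 86, best alternative 43; Column gets 63, best alternative 60; Matrix gets 84, best alternative 18. No profitable deviation — NE.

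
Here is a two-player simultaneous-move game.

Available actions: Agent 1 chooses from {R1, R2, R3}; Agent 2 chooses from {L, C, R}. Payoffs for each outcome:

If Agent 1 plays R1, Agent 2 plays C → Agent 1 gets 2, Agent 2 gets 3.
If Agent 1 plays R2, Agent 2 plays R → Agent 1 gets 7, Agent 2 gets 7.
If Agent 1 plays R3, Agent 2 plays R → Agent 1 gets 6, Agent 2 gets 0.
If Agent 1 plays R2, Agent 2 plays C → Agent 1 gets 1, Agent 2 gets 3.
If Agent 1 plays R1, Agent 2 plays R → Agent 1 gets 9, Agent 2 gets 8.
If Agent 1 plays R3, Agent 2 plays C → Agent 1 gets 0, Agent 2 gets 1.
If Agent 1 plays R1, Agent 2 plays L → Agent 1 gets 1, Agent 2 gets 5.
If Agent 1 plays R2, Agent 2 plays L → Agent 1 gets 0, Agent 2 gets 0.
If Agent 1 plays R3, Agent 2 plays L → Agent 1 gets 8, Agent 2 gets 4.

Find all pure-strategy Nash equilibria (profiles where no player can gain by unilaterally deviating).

(R1, L): Agent 1 can switch to R3 (1 → 8). Not NE.
(R1, C): Agent 2 can switch to L (3 → 5). Not NE.
(R1, R): Agent 1 gets 9, best alternative 7; Agent 2 gets 8, best alternative 5. No profitable deviation — NE.
(R2, L): Agent 1 can switch to R1 (0 → 1). Not NE.
(R2, C): Agent 1 can switch to R1 (1 → 2). Not NE.
(R2, R): Agent 1 can switch to R1 (7 → 9). Not NE.
(R3, L): Agent 1 gets 8, best alternative 1; Agent 2 gets 4, best alternative 1. No profitable deviation — NE.
(R3, C): Agent 1 can switch to R1 (0 → 2). Not NE.
(R3, R): Agent 1 can switch to R1 (6 → 9). Not NE.

(R1, R) and (R3, L)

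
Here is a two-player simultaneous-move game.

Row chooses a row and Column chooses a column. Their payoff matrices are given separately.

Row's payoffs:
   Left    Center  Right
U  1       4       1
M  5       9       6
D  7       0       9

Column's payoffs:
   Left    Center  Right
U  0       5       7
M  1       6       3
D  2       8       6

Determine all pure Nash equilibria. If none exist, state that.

(M, Center)

For each strategy profile, look for a profitable unilateral deviation.
(U, Left): Row can switch to M (1 → 5). Not NE.
(U, Center): Row can switch to M (4 → 9). Not NE.
(U, Right): Row can switch to M (1 → 6). Not NE.
(M, Left): Row can switch to D (5 → 7). Not NE.
(M, Center): Row gets 9, best alternative 4; Column gets 6, best alternative 3. No profitable deviation — NE.
(M, Right): Row can switch to D (6 → 9). Not NE.
(D, Left): Column can switch to Center (2 → 8). Not NE.
(D, Center): Row can switch to U (0 → 4). Not NE.
(D, Right): Column can switch to Center (6 → 8). Not NE.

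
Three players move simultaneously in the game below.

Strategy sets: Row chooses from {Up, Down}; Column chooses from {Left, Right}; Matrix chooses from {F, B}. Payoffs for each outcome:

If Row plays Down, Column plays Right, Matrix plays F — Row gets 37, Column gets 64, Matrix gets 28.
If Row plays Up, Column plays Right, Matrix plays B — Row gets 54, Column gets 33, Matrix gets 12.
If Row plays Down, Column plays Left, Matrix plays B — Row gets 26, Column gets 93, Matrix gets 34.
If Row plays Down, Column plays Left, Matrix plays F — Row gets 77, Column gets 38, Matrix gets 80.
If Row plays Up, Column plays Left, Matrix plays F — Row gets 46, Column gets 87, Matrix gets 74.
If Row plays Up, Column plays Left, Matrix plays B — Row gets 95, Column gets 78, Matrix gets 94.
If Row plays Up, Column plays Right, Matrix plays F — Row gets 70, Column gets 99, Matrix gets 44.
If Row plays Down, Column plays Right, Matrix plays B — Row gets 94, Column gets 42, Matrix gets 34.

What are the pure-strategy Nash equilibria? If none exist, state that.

Pure-strategy Nash equilibria: (Up, Left, B), (Up, Right, F)

(Up, Left, F): Row can switch to Down (46 → 77). Not NE.
(Up, Left, B): Row gets 95, best alternative 26; Column gets 78, best alternative 33; Matrix gets 94, best alternative 74. No profitable deviation — NE.
(Up, Right, F): Row gets 70, best alternative 37; Column gets 99, best alternative 87; Matrix gets 44, best alternative 12. No profitable deviation — NE.
(Up, Right, B): Row can switch to Down (54 → 94). Not NE.
(Down, Left, F): Column can switch to Right (38 → 64). Not NE.
(Down, Left, B): Row can switch to Up (26 → 95). Not NE.
(Down, Right, F): Row can switch to Up (37 → 70). Not NE.
(Down, Right, B): Column can switch to Left (42 → 93). Not NE.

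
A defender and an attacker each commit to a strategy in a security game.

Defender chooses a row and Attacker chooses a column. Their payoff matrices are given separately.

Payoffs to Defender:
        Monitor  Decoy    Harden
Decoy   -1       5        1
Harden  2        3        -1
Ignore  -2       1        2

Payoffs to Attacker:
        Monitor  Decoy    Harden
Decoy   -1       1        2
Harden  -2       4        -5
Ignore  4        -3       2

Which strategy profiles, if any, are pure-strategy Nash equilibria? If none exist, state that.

This game has no pure Nash equilibrium.

(Decoy, Monitor): Defender can switch to Harden (-1 → 2). Not NE.
(Decoy, Decoy): Attacker can switch to Harden (1 → 2). Not NE.
(Decoy, Harden): Defender can switch to Ignore (1 → 2). Not NE.
(Harden, Monitor): Attacker can switch to Decoy (-2 → 4). Not NE.
(Harden, Decoy): Defender can switch to Decoy (3 → 5). Not NE.
(Harden, Harden): Defender can switch to Decoy (-1 → 1). Not NE.
(Ignore, Monitor): Defender can switch to Decoy (-2 → -1). Not NE.
(Ignore, Decoy): Defender can switch to Decoy (1 → 5). Not NE.
(Ignore, Harden): Attacker can switch to Monitor (2 → 4). Not NE.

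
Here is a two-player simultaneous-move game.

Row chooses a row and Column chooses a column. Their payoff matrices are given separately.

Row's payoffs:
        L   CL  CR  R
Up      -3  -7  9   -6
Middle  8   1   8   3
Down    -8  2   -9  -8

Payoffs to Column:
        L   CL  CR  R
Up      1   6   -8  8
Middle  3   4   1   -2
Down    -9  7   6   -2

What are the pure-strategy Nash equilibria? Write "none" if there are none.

Pure NE: (Down, CL)

For each player, find the best response to each opponent profile; mutual best responses are the pure NE.
Row against L: payoffs -3, 8, -8 → best response Middle.
Row against CL: payoffs -7, 1, 2 → best response Down.
Row against CR: payoffs 9, 8, -9 → best response Up.
Row against R: payoffs -6, 3, -8 → best response Middle.
Column against Up: payoffs 1, 6, -8, 8 → best response R.
Column against Middle: payoffs 3, 4, 1, -2 → best response CL.
Column against Down: payoffs -9, 7, 6, -2 → best response CL.
Mutual best responses: (Down, CL).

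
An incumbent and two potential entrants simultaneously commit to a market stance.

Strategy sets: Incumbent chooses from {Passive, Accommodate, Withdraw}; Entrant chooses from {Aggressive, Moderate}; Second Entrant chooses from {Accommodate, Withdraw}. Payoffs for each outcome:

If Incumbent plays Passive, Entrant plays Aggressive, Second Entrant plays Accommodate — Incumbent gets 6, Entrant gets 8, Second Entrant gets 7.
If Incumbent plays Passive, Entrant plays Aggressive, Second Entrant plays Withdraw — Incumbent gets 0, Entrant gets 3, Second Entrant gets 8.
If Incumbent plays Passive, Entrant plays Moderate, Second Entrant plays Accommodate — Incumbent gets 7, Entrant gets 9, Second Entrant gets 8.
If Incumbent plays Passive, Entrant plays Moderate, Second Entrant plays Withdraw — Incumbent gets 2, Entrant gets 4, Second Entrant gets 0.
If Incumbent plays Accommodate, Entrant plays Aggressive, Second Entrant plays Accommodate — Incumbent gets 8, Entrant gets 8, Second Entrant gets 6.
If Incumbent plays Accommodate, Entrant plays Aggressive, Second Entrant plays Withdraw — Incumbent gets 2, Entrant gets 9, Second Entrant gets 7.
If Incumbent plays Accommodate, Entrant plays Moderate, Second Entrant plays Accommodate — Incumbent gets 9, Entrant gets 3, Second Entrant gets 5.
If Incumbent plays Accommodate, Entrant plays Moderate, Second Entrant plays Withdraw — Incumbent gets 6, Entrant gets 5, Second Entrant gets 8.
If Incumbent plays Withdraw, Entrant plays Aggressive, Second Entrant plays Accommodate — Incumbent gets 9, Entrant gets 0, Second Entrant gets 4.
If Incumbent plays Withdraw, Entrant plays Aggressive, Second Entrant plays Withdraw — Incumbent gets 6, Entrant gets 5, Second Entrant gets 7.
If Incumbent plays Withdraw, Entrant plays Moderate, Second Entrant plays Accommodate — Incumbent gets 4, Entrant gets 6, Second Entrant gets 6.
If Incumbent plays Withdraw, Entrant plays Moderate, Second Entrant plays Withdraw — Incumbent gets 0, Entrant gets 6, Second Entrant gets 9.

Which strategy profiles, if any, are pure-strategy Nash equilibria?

There is no pure-strategy Nash equilibrium.

(Passive, Aggressive, Accommodate): Incumbent can switch to Accommodate (6 → 8). Not NE.
(Passive, Aggressive, Withdraw): Incumbent can switch to Accommodate (0 → 2). Not NE.
(Passive, Moderate, Accommodate): Incumbent can switch to Accommodate (7 → 9). Not NE.
(Passive, Moderate, Withdraw): Incumbent can switch to Accommodate (2 → 6). Not NE.
(Accommodate, Aggressive, Accommodate): Incumbent can switch to Withdraw (8 → 9). Not NE.
(Accommodate, Aggressive, Withdraw): Incumbent can switch to Withdraw (2 → 6). Not NE.
(Accommodate, Moderate, Accommodate): Entrant can switch to Aggressive (3 → 8). Not NE.
(Accommodate, Moderate, Withdraw): Entrant can switch to Aggressive (5 → 9). Not NE.
(Withdraw, Aggressive, Accommodate): Entrant can switch to Moderate (0 → 6). Not NE.
(Withdraw, Aggressive, Withdraw): Entrant can switch to Moderate (5 → 6). Not NE.
(The remaining 2 profiles each have a profitable deviation by the same check.)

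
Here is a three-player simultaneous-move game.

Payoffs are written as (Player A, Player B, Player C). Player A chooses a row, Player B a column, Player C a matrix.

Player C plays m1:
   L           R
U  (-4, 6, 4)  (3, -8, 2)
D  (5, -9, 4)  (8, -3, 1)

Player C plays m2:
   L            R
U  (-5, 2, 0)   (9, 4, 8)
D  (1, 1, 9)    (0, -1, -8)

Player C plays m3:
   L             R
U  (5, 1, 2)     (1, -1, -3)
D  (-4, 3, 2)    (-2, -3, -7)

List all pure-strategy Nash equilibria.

For each player, find the best response to each opponent profile; mutual best responses are the pure NE.
Player A against (L, m1): payoffs -4, 5 → best response D.
Player A against (L, m2): payoffs -5, 1 → best response D.
Player A against (L, m3): payoffs 5, -4 → best response U.
Player A against (R, m1): payoffs 3, 8 → best response D.
Player A against (R, m2): payoffs 9, 0 → best response U.
Player A against (R, m3): payoffs 1, -2 → best response U.
Player B against (U, m1): payoffs 6, -8 → best response L.
Player B against (U, m2): payoffs 2, 4 → best response R.
Player B against (U, m3): payoffs 1, -1 → best response L.
Player B against (D, m1): payoffs -9, -3 → best response R.
Player B against (D, m2): payoffs 1, -1 → best response L.
Player B against (D, m3): payoffs 3, -3 → best response L.
Player C against (U, L): payoffs 4, 0, 2 → best response m1.
Player C against (U, R): payoffs 2, 8, -3 → best response m2.
Player C against (D, L): payoffs 4, 9, 2 → best response m2.
Player C against (D, R): payoffs 1, -8, -7 → best response m1.
Mutual best responses: (U, R, m2); (D, L, m2); (D, R, m1).

The pure Nash equilibria are (U, R, m2) and (D, L, m2) and (D, R, m1).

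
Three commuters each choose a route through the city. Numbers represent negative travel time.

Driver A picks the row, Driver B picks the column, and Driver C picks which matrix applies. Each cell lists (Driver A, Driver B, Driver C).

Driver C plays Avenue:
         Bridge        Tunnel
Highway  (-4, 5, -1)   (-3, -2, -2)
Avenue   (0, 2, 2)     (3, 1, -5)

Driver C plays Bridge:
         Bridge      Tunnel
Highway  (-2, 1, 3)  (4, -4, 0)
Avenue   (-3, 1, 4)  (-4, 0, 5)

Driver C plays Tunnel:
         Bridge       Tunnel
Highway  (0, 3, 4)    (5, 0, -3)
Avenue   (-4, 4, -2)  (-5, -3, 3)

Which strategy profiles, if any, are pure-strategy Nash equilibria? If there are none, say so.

(Highway, Bridge, Avenue): Driver A can switch to Avenue (-4 → 0). Not NE.
(Highway, Bridge, Bridge): Driver C can switch to Tunnel (3 → 4). Not NE.
(Highway, Bridge, Tunnel): Driver A gets 0, best alternative -4; Driver B gets 3, best alternative 0; Driver C gets 4, best alternative 3. No profitable deviation — NE.
(Highway, Tunnel, Avenue): Driver A can switch to Avenue (-3 → 3). Not NE.
(Highway, Tunnel, Bridge): Driver B can switch to Bridge (-4 → 1). Not NE.
(Highway, Tunnel, Tunnel): Driver B can switch to Bridge (0 → 3). Not NE.
(Avenue, Bridge, Avenue): Driver C can switch to Bridge (2 → 4). Not NE.
(Avenue, Bridge, Bridge): Driver A can switch to Highway (-3 → -2). Not NE.
(Avenue, Bridge, Tunnel): Driver A can switch to Highway (-4 → 0). Not NE.
(Avenue, Tunnel, Avenue): Driver B can switch to Bridge (1 → 2). Not NE.
(Avenue, Tunnel, Bridge): Driver A can switch to Highway (-4 → 4). Not NE.
(The remaining 1 profile has a profitable deviation by the same check.)

Pure NE: (Highway, Bridge, Tunnel)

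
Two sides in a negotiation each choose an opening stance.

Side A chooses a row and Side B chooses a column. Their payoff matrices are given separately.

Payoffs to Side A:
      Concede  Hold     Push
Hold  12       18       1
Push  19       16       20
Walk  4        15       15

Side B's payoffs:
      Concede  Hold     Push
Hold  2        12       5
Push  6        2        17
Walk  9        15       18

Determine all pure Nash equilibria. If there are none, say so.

Side A against Concede: payoffs 12, 19, 4 → best response Push.
Side A against Hold: payoffs 18, 16, 15 → best response Hold.
Side A against Push: payoffs 1, 20, 15 → best response Push.
Side B against Hold: payoffs 2, 12, 5 → best response Hold.
Side B against Push: payoffs 6, 2, 17 → best response Push.
Side B against Walk: payoffs 9, 15, 18 → best response Push.
Mutual best responses: (Hold, Hold); (Push, Push).

(Hold, Hold) and (Push, Push)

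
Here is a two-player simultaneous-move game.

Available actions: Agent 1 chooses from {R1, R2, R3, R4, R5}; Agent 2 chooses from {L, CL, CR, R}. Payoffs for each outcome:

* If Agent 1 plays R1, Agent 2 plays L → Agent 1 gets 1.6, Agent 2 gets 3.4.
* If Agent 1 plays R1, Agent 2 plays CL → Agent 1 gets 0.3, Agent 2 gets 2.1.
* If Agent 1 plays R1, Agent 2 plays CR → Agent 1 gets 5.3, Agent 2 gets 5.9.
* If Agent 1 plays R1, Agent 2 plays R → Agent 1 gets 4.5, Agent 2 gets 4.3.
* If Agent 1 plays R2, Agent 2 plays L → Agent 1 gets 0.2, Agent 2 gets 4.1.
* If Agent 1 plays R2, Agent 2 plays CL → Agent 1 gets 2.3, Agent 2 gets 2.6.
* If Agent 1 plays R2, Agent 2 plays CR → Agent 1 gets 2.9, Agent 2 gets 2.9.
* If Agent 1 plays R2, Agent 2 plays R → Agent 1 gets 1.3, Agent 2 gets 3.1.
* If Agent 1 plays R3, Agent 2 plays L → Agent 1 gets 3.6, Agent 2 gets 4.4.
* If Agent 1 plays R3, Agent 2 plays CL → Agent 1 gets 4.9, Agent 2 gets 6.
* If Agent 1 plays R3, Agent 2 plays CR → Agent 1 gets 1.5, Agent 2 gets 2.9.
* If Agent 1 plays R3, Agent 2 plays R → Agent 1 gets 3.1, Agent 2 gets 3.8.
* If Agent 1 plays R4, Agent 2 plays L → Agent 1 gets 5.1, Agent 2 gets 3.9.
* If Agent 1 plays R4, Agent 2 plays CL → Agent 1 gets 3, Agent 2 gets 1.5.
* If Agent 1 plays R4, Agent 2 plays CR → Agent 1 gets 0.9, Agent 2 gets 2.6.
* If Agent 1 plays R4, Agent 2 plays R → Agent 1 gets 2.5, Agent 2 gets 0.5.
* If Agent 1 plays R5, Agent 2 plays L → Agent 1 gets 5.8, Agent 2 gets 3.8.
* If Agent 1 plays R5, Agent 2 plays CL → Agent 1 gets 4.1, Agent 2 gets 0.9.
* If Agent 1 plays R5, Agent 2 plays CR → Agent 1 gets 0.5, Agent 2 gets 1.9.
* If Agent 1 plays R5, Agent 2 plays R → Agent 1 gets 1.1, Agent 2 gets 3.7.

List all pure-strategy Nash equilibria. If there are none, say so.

The pure Nash equilibria are (R1, CR), (R3, CL), (R5, L).

For each strategy profile, look for a profitable unilateral deviation.
(R1, L): Agent 1 can switch to R3 (1.6 → 3.6). Not NE.
(R1, CL): Agent 1 can switch to R2 (0.3 → 2.3). Not NE.
(R1, CR): Agent 1 gets 5.3, best alternative 2.9; Agent 2 gets 5.9, best alternative 4.3. No profitable deviation — NE.
(R1, R): Agent 2 can switch to CR (4.3 → 5.9). Not NE.
(R2, L): Agent 1 can switch to R1 (0.2 → 1.6). Not NE.
(R2, CL): Agent 1 can switch to R3 (2.3 → 4.9). Not NE.
(R2, CR): Agent 1 can switch to R1 (2.9 → 5.3). Not NE.
(R2, R): Agent 1 can switch to R1 (1.3 → 4.5). Not NE.
(R3, L): Agent 1 can switch to R4 (3.6 → 5.1). Not NE.
(R3, CL): Agent 1 gets 4.9, best alternative 4.1; Agent 2 gets 6, best alternative 4.4. No profitable deviation — NE.
(R3, CR): Agent 1 can switch to R1 (1.5 → 5.3). Not NE.
(R3, R): Agent 1 can switch to R1 (3.1 → 4.5). Not NE.
(R5, L): Agent 1 gets 5.8, best alternative 5.1; Agent 2 gets 3.8, best alternative 3.7. No profitable deviation — NE.
(The remaining 7 profiles each have a profitable deviation by the same check.)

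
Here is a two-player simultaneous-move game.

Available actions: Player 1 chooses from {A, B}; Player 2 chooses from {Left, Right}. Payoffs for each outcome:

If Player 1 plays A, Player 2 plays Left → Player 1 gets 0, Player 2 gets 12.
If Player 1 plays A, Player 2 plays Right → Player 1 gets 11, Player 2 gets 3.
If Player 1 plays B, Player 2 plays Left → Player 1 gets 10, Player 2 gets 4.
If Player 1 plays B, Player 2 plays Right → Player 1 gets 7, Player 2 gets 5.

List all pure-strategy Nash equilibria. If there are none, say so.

This game has no pure Nash equilibrium.

(A, Left): Player 1 can switch to B (0 → 10). Not NE.
(A, Right): Player 2 can switch to Left (3 → 12). Not NE.
(B, Left): Player 2 can switch to Right (4 → 5). Not NE.
(B, Right): Player 1 can switch to A (7 → 11). Not NE.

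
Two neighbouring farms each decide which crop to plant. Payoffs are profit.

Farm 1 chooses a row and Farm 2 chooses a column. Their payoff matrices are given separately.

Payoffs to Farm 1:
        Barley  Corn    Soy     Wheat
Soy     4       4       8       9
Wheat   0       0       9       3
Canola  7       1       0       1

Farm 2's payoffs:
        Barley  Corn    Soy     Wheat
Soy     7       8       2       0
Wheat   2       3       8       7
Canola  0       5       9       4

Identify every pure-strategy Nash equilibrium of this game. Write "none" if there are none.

Pure-strategy Nash equilibria: (Soy, Corn); (Wheat, Soy)

(Soy, Barley): Farm 1 can switch to Canola (4 → 7). Not NE.
(Soy, Corn): Farm 1 gets 4, best alternative 1; Farm 2 gets 8, best alternative 7. No profitable deviation — NE.
(Soy, Soy): Farm 1 can switch to Wheat (8 → 9). Not NE.
(Soy, Wheat): Farm 2 can switch to Barley (0 → 7). Not NE.
(Wheat, Barley): Farm 1 can switch to Soy (0 → 4). Not NE.
(Wheat, Corn): Farm 1 can switch to Soy (0 → 4). Not NE.
(Wheat, Soy): Farm 1 gets 9, best alternative 8; Farm 2 gets 8, best alternative 7. No profitable deviation — NE.
(Wheat, Wheat): Farm 1 can switch to Soy (3 → 9). Not NE.
(The remaining 4 profiles each have a profitable deviation by the same check.)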